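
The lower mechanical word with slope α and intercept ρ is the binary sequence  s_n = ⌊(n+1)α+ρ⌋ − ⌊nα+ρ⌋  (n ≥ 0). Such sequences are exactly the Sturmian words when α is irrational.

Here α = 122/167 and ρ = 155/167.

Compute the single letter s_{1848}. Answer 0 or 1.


1

(n+1)α + ρ = (1849·122 + 155) / 167 = 225733/167
nα + ρ     = (1848·122 + 155) / 167 = 225611/167
⌊225733/167⌋ = 1351,  ⌊225611/167⌋ = 1350
s_{1848} = 1351 − 1350 = 1


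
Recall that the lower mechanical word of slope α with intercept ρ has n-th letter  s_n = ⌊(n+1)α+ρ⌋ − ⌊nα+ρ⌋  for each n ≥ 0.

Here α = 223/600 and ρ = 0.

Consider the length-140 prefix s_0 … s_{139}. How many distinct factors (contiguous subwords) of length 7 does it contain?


8

t_n = ⌊(n·223)/600⌋ for n = 0 … 140:
  n=0…9: ⌊0/600⌋=0 ⌊223/600⌋=0 ⌊446/600⌋=0 ⌊669/600⌋=1 ⌊892/600⌋=1 ⌊1115/600⌋=1 ⌊1338/600⌋=2 ⌊1561/600⌋=2 ⌊1784/600⌋=2 ⌊2007/600⌋=3
  n=10…19: ⌊2230/600⌋=3 ⌊2453/600⌋=4 ⌊2676/600⌋=4 ⌊2899/600⌋=4 ⌊3122/600⌋=5 ⌊3345/600⌋=5 ⌊3568/600⌋=5 ⌊3791/600⌋=6 ⌊4014/600⌋=6 ⌊4237/600⌋=7
  n=20…29: ⌊4460/600⌋=7 ⌊4683/600⌋=7 ⌊4906/600⌋=8 ⌊5129/600⌋=8 ⌊5352/600⌋=8 ⌊5575/600⌋=9 ⌊5798/600⌋=9 ⌊6021/600⌋=10 ⌊6244/600⌋=10 ⌊6467/600⌋=10
  n=30…39: ⌊6690/600⌋=11 ⌊6913/600⌋=11 ⌊7136/600⌋=11 ⌊7359/600⌋=12 ⌊7582/600⌋=12 ⌊7805/600⌋=13 ⌊8028/600⌋=13 ⌊8251/600⌋=13 ⌊8474/600⌋=14 ⌊8697/600⌋=14
  n=40…49: ⌊8920/600⌋=14 ⌊9143/600⌋=15 ⌊9366/600⌋=15 ⌊9589/600⌋=15 ⌊9812/600⌋=16 ⌊10035/600⌋=16 ⌊10258/600⌋=17 ⌊10481/600⌋=17 ⌊10704/600⌋=17 ⌊10927/600⌋=18
  n=50…59: ⌊11150/600⌋=18 ⌊11373/600⌋=18 ⌊11596/600⌋=19 ⌊11819/600⌋=19 ⌊12042/600⌋=20 ⌊12265/600⌋=20 ⌊12488/600⌋=20 ⌊12711/600⌋=21 ⌊12934/600⌋=21 ⌊13157/600⌋=21
  n=60…69: ⌊13380/600⌋=22 ⌊13603/600⌋=22 ⌊13826/600⌋=23 ⌊14049/600⌋=23 ⌊14272/600⌋=23 ⌊14495/600⌋=24 ⌊14718/600⌋=24 ⌊14941/600⌋=24 ⌊15164/600⌋=25 ⌊15387/600⌋=25
  n=70…79: ⌊15610/600⌋=26 ⌊15833/600⌋=26 ⌊16056/600⌋=26 ⌊16279/600⌋=27 ⌊16502/600⌋=27 ⌊16725/600⌋=27 ⌊16948/600⌋=28 ⌊17171/600⌋=28 ⌊17394/600⌋=28 ⌊17617/600⌋=29
  n=80…89: ⌊17840/600⌋=29 ⌊18063/600⌋=30 ⌊18286/600⌋=30 ⌊18509/600⌋=30 ⌊18732/600⌋=31 ⌊18955/600⌋=31 ⌊19178/600⌋=31 ⌊19401/600⌋=32 ⌊19624/600⌋=32 ⌊19847/600⌋=33
  n=90…99: ⌊20070/600⌋=33 ⌊20293/600⌋=33 ⌊20516/600⌋=34 ⌊20739/600⌋=34 ⌊20962/600⌋=34 ⌊21185/600⌋=35 ⌊21408/600⌋=35 ⌊21631/600⌋=36 ⌊21854/600⌋=36 ⌊22077/600⌋=36
  n=100…109: ⌊22300/600⌋=37 ⌊22523/600⌋=37 ⌊22746/600⌋=37 ⌊22969/600⌋=38 ⌊23192/600⌋=38 ⌊23415/600⌋=39 ⌊23638/600⌋=39 ⌊23861/600⌋=39 ⌊24084/600⌋=40 ⌊24307/600⌋=40
  n=110…119: ⌊24530/600⌋=40 ⌊24753/600⌋=41 ⌊24976/600⌋=41 ⌊25199/600⌋=41 ⌊25422/600⌋=42 ⌊25645/600⌋=42 ⌊25868/600⌋=43 ⌊26091/600⌋=43 ⌊26314/600⌋=43 ⌊26537/600⌋=44
  n=120…129: ⌊26760/600⌋=44 ⌊26983/600⌋=44 ⌊27206/600⌋=45 ⌊27429/600⌋=45 ⌊27652/600⌋=46 ⌊27875/600⌋=46 ⌊28098/600⌋=46 ⌊28321/600⌋=47 ⌊28544/600⌋=47 ⌊28767/600⌋=47
  n=130…139: ⌊28990/600⌋=48 ⌊29213/600⌋=48 ⌊29436/600⌋=49 ⌊29659/600⌋=49 ⌊29882/600⌋=49 ⌊30105/600⌋=50 ⌊30328/600⌋=50 ⌊30551/600⌋=50 ⌊30774/600⌋=51 ⌊30997/600⌋=51
  n=140: ⌊31220/600⌋=52
s_n = t_(n+1) − t_n for n = 0 … 139 gives
prefix = 00100100101001001010010010100100101001001001010010010100100101001001010010010010100100101001001010010010100100100101001001010010010100100101
slide a length-7 window over [0..6] … [133..139] (134 windows); first occurrence of each distinct factor:
  [  0..  6] 0010010
  [  1..  7] 0100100
  [  2..  8] 1001001
  [  4.. 10] 0100101
  [  5.. 11] 1001010
  [  6.. 12] 0010100
  [  7.. 13] 0101001
  [  8.. 14] 1010010
  (the other 126 windows repeat one of these)
distinct factors: {0010010, 0010100, 0100100, 0100101, 0101001, 1001001, 1001010, 1010010}
count = 8  (Sturmian bound for length 7 is 8)


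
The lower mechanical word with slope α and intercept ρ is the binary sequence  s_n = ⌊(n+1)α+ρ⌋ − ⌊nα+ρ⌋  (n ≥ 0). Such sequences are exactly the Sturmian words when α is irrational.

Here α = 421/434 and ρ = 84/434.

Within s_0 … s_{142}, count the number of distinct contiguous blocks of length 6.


7

t_n = ⌊(n·421+84)/434⌋ for n = 0 … 143:
  n=0…9: ⌊84/434⌋=0 ⌊505/434⌋=1 ⌊926/434⌋=2 ⌊1347/434⌋=3 ⌊1768/434⌋=4 ⌊2189/434⌋=5 ⌊2610/434⌋=6 ⌊3031/434⌋=6 ⌊3452/434⌋=7 ⌊3873/434⌋=8
  n=10…19: ⌊4294/434⌋=9 ⌊4715/434⌋=10 ⌊5136/434⌋=11 ⌊5557/434⌋=12 ⌊5978/434⌋=13 ⌊6399/434⌋=14 ⌊6820/434⌋=15 ⌊7241/434⌋=16 ⌊7662/434⌋=17 ⌊8083/434⌋=18
  n=20…29: ⌊8504/434⌋=19 ⌊8925/434⌋=20 ⌊9346/434⌋=21 ⌊9767/434⌋=22 ⌊10188/434⌋=23 ⌊10609/434⌋=24 ⌊11030/434⌋=25 ⌊11451/434⌋=26 ⌊11872/434⌋=27 ⌊12293/434⌋=28
  n=30…39: ⌊12714/434⌋=29 ⌊13135/434⌋=30 ⌊13556/434⌋=31 ⌊13977/434⌋=32 ⌊14398/434⌋=33 ⌊14819/434⌋=34 ⌊15240/434⌋=35 ⌊15661/434⌋=36 ⌊16082/434⌋=37 ⌊16503/434⌋=38
  n=40…49: ⌊16924/434⌋=38 ⌊17345/434⌋=39 ⌊17766/434⌋=40 ⌊18187/434⌋=41 ⌊18608/434⌋=42 ⌊19029/434⌋=43 ⌊19450/434⌋=44 ⌊19871/434⌋=45 ⌊20292/434⌋=46 ⌊20713/434⌋=47
  n=50…59: ⌊21134/434⌋=48 ⌊21555/434⌋=49 ⌊21976/434⌋=50 ⌊22397/434⌋=51 ⌊22818/434⌋=52 ⌊23239/434⌋=53 ⌊23660/434⌋=54 ⌊24081/434⌋=55 ⌊24502/434⌋=56 ⌊24923/434⌋=57
  n=60…69: ⌊25344/434⌋=58 ⌊25765/434⌋=59 ⌊26186/434⌋=60 ⌊26607/434⌋=61 ⌊27028/434⌋=62 ⌊27449/434⌋=63 ⌊27870/434⌋=64 ⌊28291/434⌋=65 ⌊28712/434⌋=66 ⌊29133/434⌋=67
  n=70…79: ⌊29554/434⌋=68 ⌊29975/434⌋=69 ⌊30396/434⌋=70 ⌊30817/434⌋=71 ⌊31238/434⌋=71 ⌊31659/434⌋=72 ⌊32080/434⌋=73 ⌊32501/434⌋=74 ⌊32922/434⌋=75 ⌊33343/434⌋=76
  n=80…89: ⌊33764/434⌋=77 ⌊34185/434⌋=78 ⌊34606/434⌋=79 ⌊35027/434⌋=80 ⌊35448/434⌋=81 ⌊35869/434⌋=82 ⌊36290/434⌋=83 ⌊36711/434⌋=84 ⌊37132/434⌋=85 ⌊37553/434⌋=86
  n=90…99: ⌊37974/434⌋=87 ⌊38395/434⌋=88 ⌊38816/434⌋=89 ⌊39237/434⌋=90 ⌊39658/434⌋=91 ⌊40079/434⌋=92 ⌊40500/434⌋=93 ⌊40921/434⌋=94 ⌊41342/434⌋=95 ⌊41763/434⌋=96
  n=100…109: ⌊42184/434⌋=97 ⌊42605/434⌋=98 ⌊43026/434⌋=99 ⌊43447/434⌋=100 ⌊43868/434⌋=101 ⌊44289/434⌋=102 ⌊44710/434⌋=103 ⌊45131/434⌋=103 ⌊45552/434⌋=104 ⌊45973/434⌋=105
  n=110…119: ⌊46394/434⌋=106 ⌊46815/434⌋=107 ⌊47236/434⌋=108 ⌊47657/434⌋=109 ⌊48078/434⌋=110 ⌊48499/434⌋=111 ⌊48920/434⌋=112 ⌊49341/434⌋=113 ⌊49762/434⌋=114 ⌊50183/434⌋=115
  n=120…129: ⌊50604/434⌋=116 ⌊51025/434⌋=117 ⌊51446/434⌋=118 ⌊51867/434⌋=119 ⌊52288/434⌋=120 ⌊52709/434⌋=121 ⌊53130/434⌋=122 ⌊53551/434⌋=123 ⌊53972/434⌋=124 ⌊54393/434⌋=125
  n=130…139: ⌊54814/434⌋=126 ⌊55235/434⌋=127 ⌊55656/434⌋=128 ⌊56077/434⌋=129 ⌊56498/434⌋=130 ⌊56919/434⌋=131 ⌊57340/434⌋=132 ⌊57761/434⌋=133 ⌊58182/434⌋=134 ⌊58603/434⌋=135
  n=140…143: ⌊59024/434⌋=136 ⌊59445/434⌋=136 ⌊59866/434⌋=137 ⌊60287/434⌋=138
s_n = t_(n+1) − t_n for n = 0 … 142 gives
prefix = 11111101111111111111111111111111111111101111111111111111111111111111111110111111111111111111111111111111110111111111111111111111111111111111011
slide a length-6 window over [0..5] … [137..142] (138 windows); first occurrence of each distinct factor:
  [  0..  5] 111111
  [  1..  6] 111110
  [  2..  7] 111101
  [  3..  8] 111011
  [  4..  9] 110111
  [  5.. 10] 101111
  [  6.. 11] 011111
  (the other 131 windows repeat one of these)
distinct factors: {011111, 101111, 110111, 111011, 111101, 111110, 111111}
count = 7  (Sturmian bound for length 6 is 7)


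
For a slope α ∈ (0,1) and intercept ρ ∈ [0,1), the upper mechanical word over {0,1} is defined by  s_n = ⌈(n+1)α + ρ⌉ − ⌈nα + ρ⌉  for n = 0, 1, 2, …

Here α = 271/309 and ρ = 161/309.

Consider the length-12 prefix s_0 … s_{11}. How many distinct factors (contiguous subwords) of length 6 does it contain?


6

t_n = ⌈(n·271+161)/309⌉ for n = 0 … 12:
  n=0…9: ⌈161/309⌉=1 ⌈432/309⌉=2 ⌈703/309⌉=3 ⌈974/309⌉=4 ⌈1245/309⌉=5 ⌈1516/309⌉=5 ⌈1787/309⌉=6 ⌈2058/309⌉=7 ⌈2329/309⌉=8 ⌈2600/309⌉=9
  n=10…12: ⌈2871/309⌉=10 ⌈3142/309⌉=11 ⌈3413/309⌉=12
s_n = t_(n+1) − t_n for n = 0 … 11 gives
prefix = 111101111111
slide a length-6 window over [0..5] … [6..11] (7 windows); first occurrence of each distinct factor:
  [  0..  5] 111101
  [  1..  6] 111011
  [  2..  7] 110111
  [  3..  8] 101111
  [  4..  9] 011111
  [  5.. 10] 111111
  (the other 1 window repeats one of these)
distinct factors: {011111, 101111, 110111, 111011, 111101, 111111}
count = 6  (Sturmian bound for length 6 is 7)


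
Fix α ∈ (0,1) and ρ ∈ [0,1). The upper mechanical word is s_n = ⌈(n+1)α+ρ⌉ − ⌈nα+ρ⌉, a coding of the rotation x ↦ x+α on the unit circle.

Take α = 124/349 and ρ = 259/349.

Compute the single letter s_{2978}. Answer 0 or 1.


1

(n+1)α + ρ = (2979·124 + 259) / 349 = 369655/349
nα + ρ     = (2978·124 + 259) / 349 = 369531/349
⌈369655/349⌉ = 1060,  ⌈369531/349⌉ = 1059
s_{2978} = 1060 − 1059 = 1


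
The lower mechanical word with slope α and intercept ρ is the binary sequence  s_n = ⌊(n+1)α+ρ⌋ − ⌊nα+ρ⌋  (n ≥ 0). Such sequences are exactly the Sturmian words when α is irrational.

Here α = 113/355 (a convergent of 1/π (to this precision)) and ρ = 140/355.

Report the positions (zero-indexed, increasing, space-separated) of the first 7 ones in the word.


1 5 8 11 14 17 20

n=0: ⌊253/355⌋−⌊140/355⌋ = 0−0 = 0
n=1: ⌊366/355⌋−⌊253/355⌋ = 1−0 = 1  ← one
n=2: ⌊479/355⌋−⌊366/355⌋ = 1−1 = 0
n=3: ⌊592/355⌋−⌊479/355⌋ = 1−1 = 0
n=4: ⌊705/355⌋−⌊592/355⌋ = 1−1 = 0
n=5: ⌊818/355⌋−⌊705/355⌋ = 2−1 = 1  ← one
n=6: ⌊931/355⌋−⌊818/355⌋ = 2−2 = 0
n=7: ⌊1044/355⌋−⌊931/355⌋ = 2−2 = 0
n=8: ⌊1157/355⌋−⌊1044/355⌋ = 3−2 = 1  ← one
n=9: ⌊1270/355⌋−⌊1157/355⌋ = 3−3 = 0
n=10: ⌊1383/355⌋−⌊1270/355⌋ = 3−3 = 0
n=11: ⌊1496/355⌋−⌊1383/355⌋ = 4−3 = 1  ← one
n=12: ⌊1609/355⌋−⌊1496/355⌋ = 4−4 = 0
n=13: ⌊1722/355⌋−⌊1609/355⌋ = 4−4 = 0
n=14: ⌊1835/355⌋−⌊1722/355⌋ = 5−4 = 1  ← one
n=15: ⌊1948/355⌋−⌊1835/355⌋ = 5−5 = 0
n=16: ⌊2061/355⌋−⌊1948/355⌋ = 5−5 = 0
n=17: ⌊2174/355⌋−⌊2061/355⌋ = 6−5 = 1  ← one
n=18: ⌊2287/355⌋−⌊2174/355⌋ = 6−6 = 0
n=19: ⌊2400/355⌋−⌊2287/355⌋ = 6−6 = 0
n=20: ⌊2513/355⌋−⌊2400/355⌋ = 7−6 = 1  ← one
positions of the first 7 ones: 1 5 8 11 14 17 20


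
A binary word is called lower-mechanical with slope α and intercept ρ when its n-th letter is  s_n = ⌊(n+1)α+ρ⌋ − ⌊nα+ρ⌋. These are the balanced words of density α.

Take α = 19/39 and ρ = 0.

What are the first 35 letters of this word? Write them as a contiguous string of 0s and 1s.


00101010101010101010101010101010101

n=0: ⌊(1·19)/39⌋ − ⌊(0·19)/39⌋ = ⌊19/39⌋ − ⌊0/39⌋ = 0 − 0 = 0
n=1: ⌊(2·19)/39⌋ − ⌊(1·19)/39⌋ = ⌊38/39⌋ − ⌊19/39⌋ = 0 − 0 = 0
n=2: ⌊(3·19)/39⌋ − ⌊(2·19)/39⌋ = ⌊57/39⌋ − ⌊38/39⌋ = 1 − 0 = 1
n=3: ⌊(4·19)/39⌋ − ⌊(3·19)/39⌋ = ⌊76/39⌋ − ⌊57/39⌋ = 1 − 1 = 0
n=4: ⌊(5·19)/39⌋ − ⌊(4·19)/39⌋ = ⌊95/39⌋ − ⌊76/39⌋ = 2 − 1 = 1
n=5: ⌊(6·19)/39⌋ − ⌊(5·19)/39⌋ = ⌊114/39⌋ − ⌊95/39⌋ = 2 − 2 = 0
n=6: ⌊(7·19)/39⌋ − ⌊(6·19)/39⌋ = ⌊133/39⌋ − ⌊114/39⌋ = 3 − 2 = 1
n=7: ⌊(8·19)/39⌋ − ⌊(7·19)/39⌋ = ⌊152/39⌋ − ⌊133/39⌋ = 3 − 3 = 0
n=8: ⌊(9·19)/39⌋ − ⌊(8·19)/39⌋ = ⌊171/39⌋ − ⌊152/39⌋ = 4 − 3 = 1
n=9: ⌊(10·19)/39⌋ − ⌊(9·19)/39⌋ = ⌊190/39⌋ − ⌊171/39⌋ = 4 − 4 = 0
n=10: ⌊(11·19)/39⌋ − ⌊(10·19)/39⌋ = ⌊209/39⌋ − ⌊190/39⌋ = 5 − 4 = 1
n=11: ⌊(12·19)/39⌋ − ⌊(11·19)/39⌋ = ⌊228/39⌋ − ⌊209/39⌋ = 5 − 5 = 0
n=12: ⌊(13·19)/39⌋ − ⌊(12·19)/39⌋ = ⌊247/39⌋ − ⌊228/39⌋ = 6 − 5 = 1
n=13: ⌊(14·19)/39⌋ − ⌊(13·19)/39⌋ = ⌊266/39⌋ − ⌊247/39⌋ = 6 − 6 = 0
n=14: ⌊(15·19)/39⌋ − ⌊(14·19)/39⌋ = ⌊285/39⌋ − ⌊266/39⌋ = 7 − 6 = 1
n=15: ⌊(16·19)/39⌋ − ⌊(15·19)/39⌋ = ⌊304/39⌋ − ⌊285/39⌋ = 7 − 7 = 0
n=16: ⌊(17·19)/39⌋ − ⌊(16·19)/39⌋ = ⌊323/39⌋ − ⌊304/39⌋ = 8 − 7 = 1
n=17: ⌊(18·19)/39⌋ − ⌊(17·19)/39⌋ = ⌊342/39⌋ − ⌊323/39⌋ = 8 − 8 = 0
n=18: ⌊(19·19)/39⌋ − ⌊(18·19)/39⌋ = ⌊361/39⌋ − ⌊342/39⌋ = 9 − 8 = 1
n=19: ⌊(20·19)/39⌋ − ⌊(19·19)/39⌋ = ⌊380/39⌋ − ⌊361/39⌋ = 9 − 9 = 0
n=20: ⌊(21·19)/39⌋ − ⌊(20·19)/39⌋ = ⌊399/39⌋ − ⌊380/39⌋ = 10 − 9 = 1
n=21: ⌊(22·19)/39⌋ − ⌊(21·19)/39⌋ = ⌊418/39⌋ − ⌊399/39⌋ = 10 − 10 = 0
n=22: ⌊(23·19)/39⌋ − ⌊(22·19)/39⌋ = ⌊437/39⌋ − ⌊418/39⌋ = 11 − 10 = 1
n=23: ⌊(24·19)/39⌋ − ⌊(23·19)/39⌋ = ⌊456/39⌋ − ⌊437/39⌋ = 11 − 11 = 0
n=24: ⌊(25·19)/39⌋ − ⌊(24·19)/39⌋ = ⌊475/39⌋ − ⌊456/39⌋ = 12 − 11 = 1
n=25: ⌊(26·19)/39⌋ − ⌊(25·19)/39⌋ = ⌊494/39⌋ − ⌊475/39⌋ = 12 − 12 = 0
n=26: ⌊(27·19)/39⌋ − ⌊(26·19)/39⌋ = ⌊513/39⌋ − ⌊494/39⌋ = 13 − 12 = 1
n=27: ⌊(28·19)/39⌋ − ⌊(27·19)/39⌋ = ⌊532/39⌋ − ⌊513/39⌋ = 13 − 13 = 0
n=28: ⌊(29·19)/39⌋ − ⌊(28·19)/39⌋ = ⌊551/39⌋ − ⌊532/39⌋ = 14 − 13 = 1
n=29: ⌊(30·19)/39⌋ − ⌊(29·19)/39⌋ = ⌊570/39⌋ − ⌊551/39⌋ = 14 − 14 = 0
n=30: ⌊(31·19)/39⌋ − ⌊(30·19)/39⌋ = ⌊589/39⌋ − ⌊570/39⌋ = 15 − 14 = 1
n=31: ⌊(32·19)/39⌋ − ⌊(31·19)/39⌋ = ⌊608/39⌋ − ⌊589/39⌋ = 15 − 15 = 0
n=32: ⌊(33·19)/39⌋ − ⌊(32·19)/39⌋ = ⌊627/39⌋ − ⌊608/39⌋ = 16 − 15 = 1
n=33: ⌊(34·19)/39⌋ − ⌊(33·19)/39⌋ = ⌊646/39⌋ − ⌊627/39⌋ = 16 − 16 = 0
n=34: ⌊(35·19)/39⌋ − ⌊(34·19)/39⌋ = ⌊665/39⌋ − ⌊646/39⌋ = 17 − 16 = 1


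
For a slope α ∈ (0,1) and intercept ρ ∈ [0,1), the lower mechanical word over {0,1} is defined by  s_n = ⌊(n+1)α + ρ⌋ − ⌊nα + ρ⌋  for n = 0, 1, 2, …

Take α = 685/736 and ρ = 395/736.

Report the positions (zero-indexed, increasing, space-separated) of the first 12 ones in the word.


n=0: ⌊1080/736⌋−⌊395/736⌋ = 1−0 = 1  ← one
n=1: ⌊1765/736⌋−⌊1080/736⌋ = 2−1 = 1  ← one
n=2: ⌊2450/736⌋−⌊1765/736⌋ = 3−2 = 1  ← one
n=3: ⌊3135/736⌋−⌊2450/736⌋ = 4−3 = 1  ← one
n=4: ⌊3820/736⌋−⌊3135/736⌋ = 5−4 = 1  ← one
n=5: ⌊4505/736⌋−⌊3820/736⌋ = 6−5 = 1  ← one
n=6: ⌊5190/736⌋−⌊4505/736⌋ = 7−6 = 1  ← one
n=7: ⌊5875/736⌋−⌊5190/736⌋ = 7−7 = 0
n=8: ⌊6560/736⌋−⌊5875/736⌋ = 8−7 = 1  ← one
n=9: ⌊7245/736⌋−⌊6560/736⌋ = 9−8 = 1  ← one
n=10: ⌊7930/736⌋−⌊7245/736⌋ = 10−9 = 1  ← one
n=11: ⌊8615/736⌋−⌊7930/736⌋ = 11−10 = 1  ← one
n=12: ⌊9300/736⌋−⌊8615/736⌋ = 12−11 = 1  ← one
positions of the first 12 ones: 0 1 2 3 4 5 6 8 9 10 11 12

0 1 2 3 4 5 6 8 9 10 11 12


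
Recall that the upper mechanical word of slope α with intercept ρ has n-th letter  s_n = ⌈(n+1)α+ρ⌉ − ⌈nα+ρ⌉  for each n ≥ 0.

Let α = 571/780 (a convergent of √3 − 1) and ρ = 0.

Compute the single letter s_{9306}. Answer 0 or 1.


(n+1)α + ρ = (9307·571) / 780 = 5314297/780
nα + ρ     = (9306·571) / 780 = 5313726/780
⌈5314297/780⌉ = 6814,  ⌈5313726/780⌉ = 6813
s_{9306} = 6814 − 6813 = 1

1


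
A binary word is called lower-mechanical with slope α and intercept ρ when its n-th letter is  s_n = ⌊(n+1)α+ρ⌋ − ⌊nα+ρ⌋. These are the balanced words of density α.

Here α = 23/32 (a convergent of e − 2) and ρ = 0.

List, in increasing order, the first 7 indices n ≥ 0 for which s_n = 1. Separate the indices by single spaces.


1 2 4 5 6 8 9

n=0: ⌊23/32⌋−⌊0/32⌋ = 0−0 = 0
n=1: ⌊46/32⌋−⌊23/32⌋ = 1−0 = 1  ← one
n=2: ⌊69/32⌋−⌊46/32⌋ = 2−1 = 1  ← one
n=3: ⌊92/32⌋−⌊69/32⌋ = 2−2 = 0
n=4: ⌊115/32⌋−⌊92/32⌋ = 3−2 = 1  ← one
n=5: ⌊138/32⌋−⌊115/32⌋ = 4−3 = 1  ← one
n=6: ⌊161/32⌋−⌊138/32⌋ = 5−4 = 1  ← one
n=7: ⌊184/32⌋−⌊161/32⌋ = 5−5 = 0
n=8: ⌊207/32⌋−⌊184/32⌋ = 6−5 = 1  ← one
n=9: ⌊230/32⌋−⌊207/32⌋ = 7−6 = 1  ← one
positions of the first 7 ones: 1 2 4 5 6 8 9


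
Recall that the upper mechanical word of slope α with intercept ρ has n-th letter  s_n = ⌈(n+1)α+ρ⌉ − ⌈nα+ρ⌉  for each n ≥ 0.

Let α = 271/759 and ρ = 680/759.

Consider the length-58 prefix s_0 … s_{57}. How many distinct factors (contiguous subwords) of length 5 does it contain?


t_n = ⌈(n·271+680)/759⌉ for n = 0 … 58:
  n=0…9: ⌈680/759⌉=1 ⌈951/759⌉=2 ⌈1222/759⌉=2 ⌈1493/759⌉=2 ⌈1764/759⌉=3 ⌈2035/759⌉=3 ⌈2306/759⌉=4 ⌈2577/759⌉=4 ⌈2848/759⌉=4 ⌈3119/759⌉=5
  n=10…19: ⌈3390/759⌉=5 ⌈3661/759⌉=5 ⌈3932/759⌉=6 ⌈4203/759⌉=6 ⌈4474/759⌉=6 ⌈4745/759⌉=7 ⌈5016/759⌉=7 ⌈5287/759⌉=7 ⌈5558/759⌉=8 ⌈5829/759⌉=8
  n=20…29: ⌈6100/759⌉=9 ⌈6371/759⌉=9 ⌈6642/759⌉=9 ⌈6913/759⌉=10 ⌈7184/759⌉=10 ⌈7455/759⌉=10 ⌈7726/759⌉=11 ⌈7997/759⌉=11 ⌈8268/759⌉=11 ⌈8539/759⌉=12
  n=30…39: ⌈8810/759⌉=12 ⌈9081/759⌉=12 ⌈9352/759⌉=13 ⌈9623/759⌉=13 ⌈9894/759⌉=14 ⌈10165/759⌉=14 ⌈10436/759⌉=14 ⌈10707/759⌉=15 ⌈10978/759⌉=15 ⌈11249/759⌉=15
  n=40…49: ⌈11520/759⌉=16 ⌈11791/759⌉=16 ⌈12062/759⌉=16 ⌈12333/759⌉=17 ⌈12604/759⌉=17 ⌈12875/759⌉=17 ⌈13146/759⌉=18 ⌈13417/759⌉=18 ⌈13688/759⌉=19 ⌈13959/759⌉=19
  n=50…58: ⌈14230/759⌉=19 ⌈14501/759⌉=20 ⌈14772/759⌉=20 ⌈15043/759⌉=20 ⌈15314/759⌉=21 ⌈15585/759⌉=21 ⌈15856/759⌉=21 ⌈16127/759⌉=22 ⌈16398/759⌉=22
s_n = t_(n+1) − t_n for n = 0 … 57 gives
prefix = 1001010010010010010100100100100101001001001001010010010010
slide a length-5 window over [0..4] … [53..57] (54 windows); first occurrence of each distinct factor:
  [  0..  4] 10010
  [  1..  5] 00101
  [  2..  6] 01010
  [  3..  7] 10100
  [  4..  8] 01001
  [  6.. 10] 00100
  (the other 48 windows repeat one of these)
distinct factors: {00100, 00101, 01001, 01010, 10010, 10100}
count = 6  (Sturmian bound for length 5 is 6)

6


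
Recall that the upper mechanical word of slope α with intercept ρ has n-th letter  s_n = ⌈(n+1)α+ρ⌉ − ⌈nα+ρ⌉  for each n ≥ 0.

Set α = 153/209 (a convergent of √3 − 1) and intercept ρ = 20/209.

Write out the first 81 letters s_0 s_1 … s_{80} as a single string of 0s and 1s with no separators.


n=0: ⌈(1·153+20)/209⌉ − ⌈(0·153+20)/209⌉ = ⌈173/209⌉ − ⌈20/209⌉ = 1 − 1 = 0
n=1: ⌈(2·153+20)/209⌉ − ⌈(1·153+20)/209⌉ = ⌈326/209⌉ − ⌈173/209⌉ = 2 − 1 = 1
n=2: ⌈(3·153+20)/209⌉ − ⌈(2·153+20)/209⌉ = ⌈479/209⌉ − ⌈326/209⌉ = 3 − 2 = 1
n=3: ⌈(4·153+20)/209⌉ − ⌈(3·153+20)/209⌉ = ⌈632/209⌉ − ⌈479/209⌉ = 4 − 3 = 1
n=4: ⌈(5·153+20)/209⌉ − ⌈(4·153+20)/209⌉ = ⌈785/209⌉ − ⌈632/209⌉ = 4 − 4 = 0
n=5: ⌈(6·153+20)/209⌉ − ⌈(5·153+20)/209⌉ = ⌈938/209⌉ − ⌈785/209⌉ = 5 − 4 = 1
n=6: ⌈(7·153+20)/209⌉ − ⌈(6·153+20)/209⌉ = ⌈1091/209⌉ − ⌈938/209⌉ = 6 − 5 = 1
n=7: ⌈(8·153+20)/209⌉ − ⌈(7·153+20)/209⌉ = ⌈1244/209⌉ − ⌈1091/209⌉ = 6 − 6 = 0
n=8: ⌈(9·153+20)/209⌉ − ⌈(8·153+20)/209⌉ = ⌈1397/209⌉ − ⌈1244/209⌉ = 7 − 6 = 1
n=9: ⌈(10·153+20)/209⌉ − ⌈(9·153+20)/209⌉ = ⌈1550/209⌉ − ⌈1397/209⌉ = 8 − 7 = 1
n=10: ⌈(11·153+20)/209⌉ − ⌈(10·153+20)/209⌉ = ⌈1703/209⌉ − ⌈1550/209⌉ = 9 − 8 = 1
n=11: ⌈(12·153+20)/209⌉ − ⌈(11·153+20)/209⌉ = ⌈1856/209⌉ − ⌈1703/209⌉ = 9 − 9 = 0
n=12: ⌈(13·153+20)/209⌉ − ⌈(12·153+20)/209⌉ = ⌈2009/209⌉ − ⌈1856/209⌉ = 10 − 9 = 1
n=13: ⌈(14·153+20)/209⌉ − ⌈(13·153+20)/209⌉ = ⌈2162/209⌉ − ⌈2009/209⌉ = 11 − 10 = 1
n=14: ⌈(15·153+20)/209⌉ − ⌈(14·153+20)/209⌉ = ⌈2315/209⌉ − ⌈2162/209⌉ = 12 − 11 = 1
n=15: ⌈(16·153+20)/209⌉ − ⌈(15·153+20)/209⌉ = ⌈2468/209⌉ − ⌈2315/209⌉ = 12 − 12 = 0
n=16: ⌈(17·153+20)/209⌉ − ⌈(16·153+20)/209⌉ = ⌈2621/209⌉ − ⌈2468/209⌉ = 13 − 12 = 1
n=17: ⌈(18·153+20)/209⌉ − ⌈(17·153+20)/209⌉ = ⌈2774/209⌉ − ⌈2621/209⌉ = 14 − 13 = 1
n=18: ⌈(19·153+20)/209⌉ − ⌈(18·153+20)/209⌉ = ⌈2927/209⌉ − ⌈2774/209⌉ = 15 − 14 = 1
n=19: ⌈(20·153+20)/209⌉ − ⌈(19·153+20)/209⌉ = ⌈3080/209⌉ − ⌈2927/209⌉ = 15 − 15 = 0
n=20: ⌈(21·153+20)/209⌉ − ⌈(20·153+20)/209⌉ = ⌈3233/209⌉ − ⌈3080/209⌉ = 16 − 15 = 1
n=21: ⌈(22·153+20)/209⌉ − ⌈(21·153+20)/209⌉ = ⌈3386/209⌉ − ⌈3233/209⌉ = 17 − 16 = 1
n=22: ⌈(23·153+20)/209⌉ − ⌈(22·153+20)/209⌉ = ⌈3539/209⌉ − ⌈3386/209⌉ = 17 − 17 = 0
n=23: ⌈(24·153+20)/209⌉ − ⌈(23·153+20)/209⌉ = ⌈3692/209⌉ − ⌈3539/209⌉ = 18 − 17 = 1
n=24: ⌈(25·153+20)/209⌉ − ⌈(24·153+20)/209⌉ = ⌈3845/209⌉ − ⌈3692/209⌉ = 19 − 18 = 1
n=25: ⌈(26·153+20)/209⌉ − ⌈(25·153+20)/209⌉ = ⌈3998/209⌉ − ⌈3845/209⌉ = 20 − 19 = 1
n=26: ⌈(27·153+20)/209⌉ − ⌈(26·153+20)/209⌉ = ⌈4151/209⌉ − ⌈3998/209⌉ = 20 − 20 = 0
n=27: ⌈(28·153+20)/209⌉ − ⌈(27·153+20)/209⌉ = ⌈4304/209⌉ − ⌈4151/209⌉ = 21 − 20 = 1
n=28: ⌈(29·153+20)/209⌉ − ⌈(28·153+20)/209⌉ = ⌈4457/209⌉ − ⌈4304/209⌉ = 22 − 21 = 1
n=29: ⌈(30·153+20)/209⌉ − ⌈(29·153+20)/209⌉ = ⌈4610/209⌉ − ⌈4457/209⌉ = 23 − 22 = 1
n=30: ⌈(31·153+20)/209⌉ − ⌈(30·153+20)/209⌉ = ⌈4763/209⌉ − ⌈4610/209⌉ = 23 − 23 = 0
n=31: ⌈(32·153+20)/209⌉ − ⌈(31·153+20)/209⌉ = ⌈4916/209⌉ − ⌈4763/209⌉ = 24 − 23 = 1
n=32: ⌈(33·153+20)/209⌉ − ⌈(32·153+20)/209⌉ = ⌈5069/209⌉ − ⌈4916/209⌉ = 25 − 24 = 1
n=33: ⌈(34·153+20)/209⌉ − ⌈(33·153+20)/209⌉ = ⌈5222/209⌉ − ⌈5069/209⌉ = 25 − 25 = 0
n=34: ⌈(35·153+20)/209⌉ − ⌈(34·153+20)/209⌉ = ⌈5375/209⌉ − ⌈5222/209⌉ = 26 − 25 = 1
n=35: ⌈(36·153+20)/209⌉ − ⌈(35·153+20)/209⌉ = ⌈5528/209⌉ − ⌈5375/209⌉ = 27 − 26 = 1
n=36: ⌈(37·153+20)/209⌉ − ⌈(36·153+20)/209⌉ = ⌈5681/209⌉ − ⌈5528/209⌉ = 28 − 27 = 1
n=37: ⌈(38·153+20)/209⌉ − ⌈(37·153+20)/209⌉ = ⌈5834/209⌉ − ⌈5681/209⌉ = 28 − 28 = 0
n=38: ⌈(39·153+20)/209⌉ − ⌈(38·153+20)/209⌉ = ⌈5987/209⌉ − ⌈5834/209⌉ = 29 − 28 = 1
n=39: ⌈(40·153+20)/209⌉ − ⌈(39·153+20)/209⌉ = ⌈6140/209⌉ − ⌈5987/209⌉ = 30 − 29 = 1
n=40: ⌈(41·153+20)/209⌉ − ⌈(40·153+20)/209⌉ = ⌈6293/209⌉ − ⌈6140/209⌉ = 31 − 30 = 1
n=41: ⌈(42·153+20)/209⌉ − ⌈(41·153+20)/209⌉ = ⌈6446/209⌉ − ⌈6293/209⌉ = 31 − 31 = 0
n=42: ⌈(43·153+20)/209⌉ − ⌈(42·153+20)/209⌉ = ⌈6599/209⌉ − ⌈6446/209⌉ = 32 − 31 = 1
n=43: ⌈(44·153+20)/209⌉ − ⌈(43·153+20)/209⌉ = ⌈6752/209⌉ − ⌈6599/209⌉ = 33 − 32 = 1
n=44: ⌈(45·153+20)/209⌉ − ⌈(44·153+20)/209⌉ = ⌈6905/209⌉ − ⌈6752/209⌉ = 34 − 33 = 1
n=45: ⌈(46·153+20)/209⌉ − ⌈(45·153+20)/209⌉ = ⌈7058/209⌉ − ⌈6905/209⌉ = 34 − 34 = 0
n=46: ⌈(47·153+20)/209⌉ − ⌈(46·153+20)/209⌉ = ⌈7211/209⌉ − ⌈7058/209⌉ = 35 − 34 = 1
n=47: ⌈(48·153+20)/209⌉ − ⌈(47·153+20)/209⌉ = ⌈7364/209⌉ − ⌈7211/209⌉ = 36 − 35 = 1
n=48: ⌈(49·153+20)/209⌉ − ⌈(48·153+20)/209⌉ = ⌈7517/209⌉ − ⌈7364/209⌉ = 36 − 36 = 0
n=49: ⌈(50·153+20)/209⌉ − ⌈(49·153+20)/209⌉ = ⌈7670/209⌉ − ⌈7517/209⌉ = 37 − 36 = 1
n=50: ⌈(51·153+20)/209⌉ − ⌈(50·153+20)/209⌉ = ⌈7823/209⌉ − ⌈7670/209⌉ = 38 − 37 = 1
n=51: ⌈(52·153+20)/209⌉ − ⌈(51·153+20)/209⌉ = ⌈7976/209⌉ − ⌈7823/209⌉ = 39 − 38 = 1
n=52: ⌈(53·153+20)/209⌉ − ⌈(52·153+20)/209⌉ = ⌈8129/209⌉ − ⌈7976/209⌉ = 39 − 39 = 0
n=53: ⌈(54·153+20)/209⌉ − ⌈(53·153+20)/209⌉ = ⌈8282/209⌉ − ⌈8129/209⌉ = 40 − 39 = 1
n=54: ⌈(55·153+20)/209⌉ − ⌈(54·153+20)/209⌉ = ⌈8435/209⌉ − ⌈8282/209⌉ = 41 − 40 = 1
n=55: ⌈(56·153+20)/209⌉ − ⌈(55·153+20)/209⌉ = ⌈8588/209⌉ − ⌈8435/209⌉ = 42 − 41 = 1
n=56: ⌈(57·153+20)/209⌉ − ⌈(56·153+20)/209⌉ = ⌈8741/209⌉ − ⌈8588/209⌉ = 42 − 42 = 0
n=57: ⌈(58·153+20)/209⌉ − ⌈(57·153+20)/209⌉ = ⌈8894/209⌉ − ⌈8741/209⌉ = 43 − 42 = 1
n=58: ⌈(59·153+20)/209⌉ − ⌈(58·153+20)/209⌉ = ⌈9047/209⌉ − ⌈8894/209⌉ = 44 − 43 = 1
n=59: ⌈(60·153+20)/209⌉ − ⌈(59·153+20)/209⌉ = ⌈9200/209⌉ − ⌈9047/209⌉ = 45 − 44 = 1
n=60: ⌈(61·153+20)/209⌉ − ⌈(60·153+20)/209⌉ = ⌈9353/209⌉ − ⌈9200/209⌉ = 45 − 45 = 0
n=61: ⌈(62·153+20)/209⌉ − ⌈(61·153+20)/209⌉ = ⌈9506/209⌉ − ⌈9353/209⌉ = 46 − 45 = 1
n=62: ⌈(63·153+20)/209⌉ − ⌈(62·153+20)/209⌉ = ⌈9659/209⌉ − ⌈9506/209⌉ = 47 − 46 = 1
n=63: ⌈(64·153+20)/209⌉ − ⌈(63·153+20)/209⌉ = ⌈9812/209⌉ − ⌈9659/209⌉ = 47 − 47 = 0
n=64: ⌈(65·153+20)/209⌉ − ⌈(64·153+20)/209⌉ = ⌈9965/209⌉ − ⌈9812/209⌉ = 48 − 47 = 1
n=65: ⌈(66·153+20)/209⌉ − ⌈(65·153+20)/209⌉ = ⌈10118/209⌉ − ⌈9965/209⌉ = 49 − 48 = 1
n=66: ⌈(67·153+20)/209⌉ − ⌈(66·153+20)/209⌉ = ⌈10271/209⌉ − ⌈10118/209⌉ = 50 − 49 = 1
n=67: ⌈(68·153+20)/209⌉ − ⌈(67·153+20)/209⌉ = ⌈10424/209⌉ − ⌈10271/209⌉ = 50 − 50 = 0
n=68: ⌈(69·153+20)/209⌉ − ⌈(68·153+20)/209⌉ = ⌈10577/209⌉ − ⌈10424/209⌉ = 51 − 50 = 1
n=69: ⌈(70·153+20)/209⌉ − ⌈(69·153+20)/209⌉ = ⌈10730/209⌉ − ⌈10577/209⌉ = 52 − 51 = 1
n=70: ⌈(71·153+20)/209⌉ − ⌈(70·153+20)/209⌉ = ⌈10883/209⌉ − ⌈10730/209⌉ = 53 − 52 = 1
n=71: ⌈(72·153+20)/209⌉ − ⌈(71·153+20)/209⌉ = ⌈11036/209⌉ − ⌈10883/209⌉ = 53 − 53 = 0
n=72: ⌈(73·153+20)/209⌉ − ⌈(72·153+20)/209⌉ = ⌈11189/209⌉ − ⌈11036/209⌉ = 54 − 53 = 1
n=73: ⌈(74·153+20)/209⌉ − ⌈(73·153+20)/209⌉ = ⌈11342/209⌉ − ⌈11189/209⌉ = 55 − 54 = 1
n=74: ⌈(75·153+20)/209⌉ − ⌈(74·153+20)/209⌉ = ⌈11495/209⌉ − ⌈11342/209⌉ = 55 − 55 = 0
n=75: ⌈(76·153+20)/209⌉ − ⌈(75·153+20)/209⌉ = ⌈11648/209⌉ − ⌈11495/209⌉ = 56 − 55 = 1
n=76: ⌈(77·153+20)/209⌉ − ⌈(76·153+20)/209⌉ = ⌈11801/209⌉ − ⌈11648/209⌉ = 57 − 56 = 1
n=77: ⌈(78·153+20)/209⌉ − ⌈(77·153+20)/209⌉ = ⌈11954/209⌉ − ⌈11801/209⌉ = 58 − 57 = 1
n=78: ⌈(79·153+20)/209⌉ − ⌈(78·153+20)/209⌉ = ⌈12107/209⌉ − ⌈11954/209⌉ = 58 − 58 = 0
n=79: ⌈(80·153+20)/209⌉ − ⌈(79·153+20)/209⌉ = ⌈12260/209⌉ − ⌈12107/209⌉ = 59 − 58 = 1
n=80: ⌈(81·153+20)/209⌉ − ⌈(80·153+20)/209⌉ = ⌈12413/209⌉ − ⌈12260/209⌉ = 60 − 59 = 1

011101101110111011101101110111011011101110111011011101110111011011101110110111011


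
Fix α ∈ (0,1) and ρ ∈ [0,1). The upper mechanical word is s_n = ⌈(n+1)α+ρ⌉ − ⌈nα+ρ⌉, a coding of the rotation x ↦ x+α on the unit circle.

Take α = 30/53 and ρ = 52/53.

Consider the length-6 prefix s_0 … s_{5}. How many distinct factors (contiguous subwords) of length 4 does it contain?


3

t_n = ⌈(n·30+52)/53⌉ for n = 0 … 6:
  n=0…6: ⌈52/53⌉=1 ⌈82/53⌉=2 ⌈112/53⌉=3 ⌈142/53⌉=3 ⌈172/53⌉=4 ⌈202/53⌉=4 ⌈232/53⌉=5
s_n = t_(n+1) − t_n for n = 0 … 5 gives
prefix = 110101
slide a length-4 window over [0..3] … [2..5] (3 windows); first occurrence of each distinct factor:
  [  0..  3] 1101
  [  1..  4] 1010
  [  2..  5] 0101
distinct factors: {0101, 1010, 1101}
count = 3  (Sturmian bound for length 4 is 5)


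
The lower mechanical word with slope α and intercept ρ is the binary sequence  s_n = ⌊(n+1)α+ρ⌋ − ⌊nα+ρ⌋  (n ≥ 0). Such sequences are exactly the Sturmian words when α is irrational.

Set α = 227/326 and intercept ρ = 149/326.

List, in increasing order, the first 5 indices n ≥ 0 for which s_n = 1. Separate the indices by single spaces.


n=0: ⌊376/326⌋−⌊149/326⌋ = 1−0 = 1  ← one
n=1: ⌊603/326⌋−⌊376/326⌋ = 1−1 = 0
n=2: ⌊830/326⌋−⌊603/326⌋ = 2−1 = 1  ← one
n=3: ⌊1057/326⌋−⌊830/326⌋ = 3−2 = 1  ← one
n=4: ⌊1284/326⌋−⌊1057/326⌋ = 3−3 = 0
n=5: ⌊1511/326⌋−⌊1284/326⌋ = 4−3 = 1  ← one
n=6: ⌊1738/326⌋−⌊1511/326⌋ = 5−4 = 1  ← one
positions of the first 5 ones: 0 2 3 5 6

0 2 3 5 6


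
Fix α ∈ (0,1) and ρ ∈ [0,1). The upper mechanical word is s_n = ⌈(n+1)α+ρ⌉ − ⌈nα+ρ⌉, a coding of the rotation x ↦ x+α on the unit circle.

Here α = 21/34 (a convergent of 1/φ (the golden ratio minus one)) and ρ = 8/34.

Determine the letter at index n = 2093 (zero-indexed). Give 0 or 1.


(n+1)α + ρ = (2094·21 + 8) / 34 = 43982/34
nα + ρ     = (2093·21 + 8) / 34 = 43961/34
⌈43982/34⌉ = 1294,  ⌈43961/34⌉ = 1293
s_{2093} = 1294 − 1293 = 1

1


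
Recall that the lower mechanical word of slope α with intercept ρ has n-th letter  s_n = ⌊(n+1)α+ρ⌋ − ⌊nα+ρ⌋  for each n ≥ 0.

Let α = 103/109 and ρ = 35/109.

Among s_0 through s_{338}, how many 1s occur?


320

#1s = Σ_{n=0}^{338} s_n = Σ_{n=0}^{338} (⌊(n+1)α+ρ⌋ − ⌊nα+ρ⌋)
the sum telescopes: every ⌊nα+ρ⌋ with 0 < n < 339 appears once with + and once with −, leaving ⌊339α+ρ⌋ − ⌊0·α+ρ⌋
339α + ρ = (339·103 + 35) / 109 = 34952/109
ρ = 35/109
⌊34952/109⌋ = 320,  ⌊35/109⌋ = 0
#1s = 320 − 0 = 320


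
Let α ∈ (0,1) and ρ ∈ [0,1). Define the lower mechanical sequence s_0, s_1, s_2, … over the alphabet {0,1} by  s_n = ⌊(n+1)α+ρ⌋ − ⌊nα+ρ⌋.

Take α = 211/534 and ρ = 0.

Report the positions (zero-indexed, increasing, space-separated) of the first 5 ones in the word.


n=0: ⌊211/534⌋−⌊0/534⌋ = 0−0 = 0
n=1: ⌊422/534⌋−⌊211/534⌋ = 0−0 = 0
n=2: ⌊633/534⌋−⌊422/534⌋ = 1−0 = 1  ← one
n=3: ⌊844/534⌋−⌊633/534⌋ = 1−1 = 0
n=4: ⌊1055/534⌋−⌊844/534⌋ = 1−1 = 0
n=5: ⌊1266/534⌋−⌊1055/534⌋ = 2−1 = 1  ← one
n=6: ⌊1477/534⌋−⌊1266/534⌋ = 2−2 = 0
n=7: ⌊1688/534⌋−⌊1477/534⌋ = 3−2 = 1  ← one
n=8: ⌊1899/534⌋−⌊1688/534⌋ = 3−3 = 0
n=9: ⌊2110/534⌋−⌊1899/534⌋ = 3−3 = 0
n=10: ⌊2321/534⌋−⌊2110/534⌋ = 4−3 = 1  ← one
n=11: ⌊2532/534⌋−⌊2321/534⌋ = 4−4 = 0
n=12: ⌊2743/534⌋−⌊2532/534⌋ = 5−4 = 1  ← one
positions of the first 5 ones: 2 5 7 10 12

2 5 7 10 12


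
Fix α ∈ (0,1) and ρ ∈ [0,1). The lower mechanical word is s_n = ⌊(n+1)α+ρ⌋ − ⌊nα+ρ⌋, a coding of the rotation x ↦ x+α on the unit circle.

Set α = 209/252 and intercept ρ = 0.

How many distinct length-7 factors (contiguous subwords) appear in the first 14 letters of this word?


t_n = ⌊(n·209)/252⌋ for n = 0 … 14:
  n=0…9: ⌊0/252⌋=0 ⌊209/252⌋=0 ⌊418/252⌋=1 ⌊627/252⌋=2 ⌊836/252⌋=3 ⌊1045/252⌋=4 ⌊1254/252⌋=4 ⌊1463/252⌋=5 ⌊1672/252⌋=6 ⌊1881/252⌋=7
  n=10…14: ⌊2090/252⌋=8 ⌊2299/252⌋=9 ⌊2508/252⌋=9 ⌊2717/252⌋=10 ⌊2926/252⌋=11
s_n = t_(n+1) − t_n for n = 0 … 13 gives
prefix = 01111011111011
slide a length-7 window over [0..6] … [7..13] (8 windows); first occurrence of each distinct factor:
  [  0..  6] 0111101
  [  1..  7] 1111011
  [  2..  8] 1110111
  [  3..  9] 1101111
  [  4.. 10] 1011111
  [  5.. 11] 0111110
  [  6.. 12] 1111101
  (the other 1 window repeats one of these)
distinct factors: {0111101, 0111110, 1011111, 1101111, 1110111, 1111011, 1111101}
count = 7  (Sturmian bound for length 7 is 8)

7


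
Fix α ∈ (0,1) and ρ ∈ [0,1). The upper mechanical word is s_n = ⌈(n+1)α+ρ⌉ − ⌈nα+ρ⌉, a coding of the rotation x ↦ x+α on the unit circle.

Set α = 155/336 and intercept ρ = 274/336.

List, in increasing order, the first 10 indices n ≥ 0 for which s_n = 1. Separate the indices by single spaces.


0 2 4 6 9 11 13 15 17 19

n=0: ⌈429/336⌉−⌈274/336⌉ = 2−1 = 1  ← one
n=1: ⌈584/336⌉−⌈429/336⌉ = 2−2 = 0
n=2: ⌈739/336⌉−⌈584/336⌉ = 3−2 = 1  ← one
n=3: ⌈894/336⌉−⌈739/336⌉ = 3−3 = 0
n=4: ⌈1049/336⌉−⌈894/336⌉ = 4−3 = 1  ← one
n=5: ⌈1204/336⌉−⌈1049/336⌉ = 4−4 = 0
n=6: ⌈1359/336⌉−⌈1204/336⌉ = 5−4 = 1  ← one
n=7: ⌈1514/336⌉−⌈1359/336⌉ = 5−5 = 0
n=8: ⌈1669/336⌉−⌈1514/336⌉ = 5−5 = 0
n=9: ⌈1824/336⌉−⌈1669/336⌉ = 6−5 = 1  ← one
n=10: ⌈1979/336⌉−⌈1824/336⌉ = 6−6 = 0
n=11: ⌈2134/336⌉−⌈1979/336⌉ = 7−6 = 1  ← one
n=12: ⌈2289/336⌉−⌈2134/336⌉ = 7−7 = 0
n=13: ⌈2444/336⌉−⌈2289/336⌉ = 8−7 = 1  ← one
n=14: ⌈2599/336⌉−⌈2444/336⌉ = 8−8 = 0
n=15: ⌈2754/336⌉−⌈2599/336⌉ = 9−8 = 1  ← one
n=16: ⌈2909/336⌉−⌈2754/336⌉ = 9−9 = 0
n=17: ⌈3064/336⌉−⌈2909/336⌉ = 10−9 = 1  ← one
n=18: ⌈3219/336⌉−⌈3064/336⌉ = 10−10 = 0
n=19: ⌈3374/336⌉−⌈3219/336⌉ = 11−10 = 1  ← one
positions of the first 10 ones: 0 2 4 6 9 11 13 15 17 19


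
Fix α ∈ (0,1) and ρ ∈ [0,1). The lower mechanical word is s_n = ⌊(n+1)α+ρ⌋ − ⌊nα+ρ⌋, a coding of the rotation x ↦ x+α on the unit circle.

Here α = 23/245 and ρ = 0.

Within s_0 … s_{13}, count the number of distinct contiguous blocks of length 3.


4

t_n = ⌊(n·23)/245⌋ for n = 0 … 14:
  n=0…9: ⌊0/245⌋=0 ⌊23/245⌋=0 ⌊46/245⌋=0 ⌊69/245⌋=0 ⌊92/245⌋=0 ⌊115/245⌋=0 ⌊138/245⌋=0 ⌊161/245⌋=0 ⌊184/245⌋=0 ⌊207/245⌋=0
  n=10…14: ⌊230/245⌋=0 ⌊253/245⌋=1 ⌊276/245⌋=1 ⌊299/245⌋=1 ⌊322/245⌋=1
s_n = t_(n+1) − t_n for n = 0 … 13 gives
prefix = 00000000001000
slide a length-3 window over [0..2] … [11..13] (12 windows); first occurrence of each distinct factor:
  [  0..  2] 000
  [  8.. 10] 001
  [  9.. 11] 010
  [ 10.. 12] 100
  (the other 8 windows repeat one of these)
distinct factors: {000, 001, 010, 100}
count = 4  (Sturmian bound for length 3 is 4)


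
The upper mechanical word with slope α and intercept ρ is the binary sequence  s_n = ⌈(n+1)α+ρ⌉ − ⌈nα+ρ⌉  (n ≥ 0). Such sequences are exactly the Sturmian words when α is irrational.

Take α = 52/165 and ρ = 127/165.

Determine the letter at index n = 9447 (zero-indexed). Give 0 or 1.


0

(n+1)α + ρ = (9448·52 + 127) / 165 = 491423/165
nα + ρ     = (9447·52 + 127) / 165 = 491371/165
⌈491423/165⌉ = 2979,  ⌈491371/165⌉ = 2979
s_{9447} = 2979 − 2979 = 0


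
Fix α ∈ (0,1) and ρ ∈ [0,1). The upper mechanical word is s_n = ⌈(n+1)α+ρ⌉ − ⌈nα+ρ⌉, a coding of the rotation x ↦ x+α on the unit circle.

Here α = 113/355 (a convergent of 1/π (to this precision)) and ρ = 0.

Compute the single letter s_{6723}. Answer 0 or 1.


(n+1)α + ρ = (6724·113) / 355 = 759812/355
nα + ρ     = (6723·113) / 355 = 759699/355
⌈759812/355⌉ = 2141,  ⌈759699/355⌉ = 2140
s_{6723} = 2141 − 2140 = 1

1


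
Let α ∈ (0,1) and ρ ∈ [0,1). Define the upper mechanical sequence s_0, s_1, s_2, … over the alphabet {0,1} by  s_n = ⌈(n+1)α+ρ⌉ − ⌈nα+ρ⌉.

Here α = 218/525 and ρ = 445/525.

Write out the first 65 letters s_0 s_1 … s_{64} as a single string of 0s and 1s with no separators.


n=0: ⌈(1·218+445)/525⌉ − ⌈(0·218+445)/525⌉ = ⌈663/525⌉ − ⌈445/525⌉ = 2 − 1 = 1
n=1: ⌈(2·218+445)/525⌉ − ⌈(1·218+445)/525⌉ = ⌈881/525⌉ − ⌈663/525⌉ = 2 − 2 = 0
n=2: ⌈(3·218+445)/525⌉ − ⌈(2·218+445)/525⌉ = ⌈1099/525⌉ − ⌈881/525⌉ = 3 − 2 = 1
n=3: ⌈(4·218+445)/525⌉ − ⌈(3·218+445)/525⌉ = ⌈1317/525⌉ − ⌈1099/525⌉ = 3 − 3 = 0
n=4: ⌈(5·218+445)/525⌉ − ⌈(4·218+445)/525⌉ = ⌈1535/525⌉ − ⌈1317/525⌉ = 3 − 3 = 0
n=5: ⌈(6·218+445)/525⌉ − ⌈(5·218+445)/525⌉ = ⌈1753/525⌉ − ⌈1535/525⌉ = 4 − 3 = 1
n=6: ⌈(7·218+445)/525⌉ − ⌈(6·218+445)/525⌉ = ⌈1971/525⌉ − ⌈1753/525⌉ = 4 − 4 = 0
n=7: ⌈(8·218+445)/525⌉ − ⌈(7·218+445)/525⌉ = ⌈2189/525⌉ − ⌈1971/525⌉ = 5 − 4 = 1
n=8: ⌈(9·218+445)/525⌉ − ⌈(8·218+445)/525⌉ = ⌈2407/525⌉ − ⌈2189/525⌉ = 5 − 5 = 0
n=9: ⌈(10·218+445)/525⌉ − ⌈(9·218+445)/525⌉ = ⌈2625/525⌉ − ⌈2407/525⌉ = 5 − 5 = 0
n=10: ⌈(11·218+445)/525⌉ − ⌈(10·218+445)/525⌉ = ⌈2843/525⌉ − ⌈2625/525⌉ = 6 − 5 = 1
n=11: ⌈(12·218+445)/525⌉ − ⌈(11·218+445)/525⌉ = ⌈3061/525⌉ − ⌈2843/525⌉ = 6 − 6 = 0
n=12: ⌈(13·218+445)/525⌉ − ⌈(12·218+445)/525⌉ = ⌈3279/525⌉ − ⌈3061/525⌉ = 7 − 6 = 1
n=13: ⌈(14·218+445)/525⌉ − ⌈(13·218+445)/525⌉ = ⌈3497/525⌉ − ⌈3279/525⌉ = 7 − 7 = 0
n=14: ⌈(15·218+445)/525⌉ − ⌈(14·218+445)/525⌉ = ⌈3715/525⌉ − ⌈3497/525⌉ = 8 − 7 = 1
n=15: ⌈(16·218+445)/525⌉ − ⌈(15·218+445)/525⌉ = ⌈3933/525⌉ − ⌈3715/525⌉ = 8 − 8 = 0
n=16: ⌈(17·218+445)/525⌉ − ⌈(16·218+445)/525⌉ = ⌈4151/525⌉ − ⌈3933/525⌉ = 8 − 8 = 0
n=17: ⌈(18·218+445)/525⌉ − ⌈(17·218+445)/525⌉ = ⌈4369/525⌉ − ⌈4151/525⌉ = 9 − 8 = 1
n=18: ⌈(19·218+445)/525⌉ − ⌈(18·218+445)/525⌉ = ⌈4587/525⌉ − ⌈4369/525⌉ = 9 − 9 = 0
n=19: ⌈(20·218+445)/525⌉ − ⌈(19·218+445)/525⌉ = ⌈4805/525⌉ − ⌈4587/525⌉ = 10 − 9 = 1
n=20: ⌈(21·218+445)/525⌉ − ⌈(20·218+445)/525⌉ = ⌈5023/525⌉ − ⌈4805/525⌉ = 10 − 10 = 0
n=21: ⌈(22·218+445)/525⌉ − ⌈(21·218+445)/525⌉ = ⌈5241/525⌉ − ⌈5023/525⌉ = 10 − 10 = 0
n=22: ⌈(23·218+445)/525⌉ − ⌈(22·218+445)/525⌉ = ⌈5459/525⌉ − ⌈5241/525⌉ = 11 − 10 = 1
n=23: ⌈(24·218+445)/525⌉ − ⌈(23·218+445)/525⌉ = ⌈5677/525⌉ − ⌈5459/525⌉ = 11 − 11 = 0
n=24: ⌈(25·218+445)/525⌉ − ⌈(24·218+445)/525⌉ = ⌈5895/525⌉ − ⌈5677/525⌉ = 12 − 11 = 1
n=25: ⌈(26·218+445)/525⌉ − ⌈(25·218+445)/525⌉ = ⌈6113/525⌉ − ⌈5895/525⌉ = 12 − 12 = 0
n=26: ⌈(27·218+445)/525⌉ − ⌈(26·218+445)/525⌉ = ⌈6331/525⌉ − ⌈6113/525⌉ = 13 − 12 = 1
n=27: ⌈(28·218+445)/525⌉ − ⌈(27·218+445)/525⌉ = ⌈6549/525⌉ − ⌈6331/525⌉ = 13 − 13 = 0
n=28: ⌈(29·218+445)/525⌉ − ⌈(28·218+445)/525⌉ = ⌈6767/525⌉ − ⌈6549/525⌉ = 13 − 13 = 0
n=29: ⌈(30·218+445)/525⌉ − ⌈(29·218+445)/525⌉ = ⌈6985/525⌉ − ⌈6767/525⌉ = 14 − 13 = 1
n=30: ⌈(31·218+445)/525⌉ − ⌈(30·218+445)/525⌉ = ⌈7203/525⌉ − ⌈6985/525⌉ = 14 − 14 = 0
n=31: ⌈(32·218+445)/525⌉ − ⌈(31·218+445)/525⌉ = ⌈7421/525⌉ − ⌈7203/525⌉ = 15 − 14 = 1
n=32: ⌈(33·218+445)/525⌉ − ⌈(32·218+445)/525⌉ = ⌈7639/525⌉ − ⌈7421/525⌉ = 15 − 15 = 0
n=33: ⌈(34·218+445)/525⌉ − ⌈(33·218+445)/525⌉ = ⌈7857/525⌉ − ⌈7639/525⌉ = 15 − 15 = 0
n=34: ⌈(35·218+445)/525⌉ − ⌈(34·218+445)/525⌉ = ⌈8075/525⌉ − ⌈7857/525⌉ = 16 − 15 = 1
n=35: ⌈(36·218+445)/525⌉ − ⌈(35·218+445)/525⌉ = ⌈8293/525⌉ − ⌈8075/525⌉ = 16 − 16 = 0
n=36: ⌈(37·218+445)/525⌉ − ⌈(36·218+445)/525⌉ = ⌈8511/525⌉ − ⌈8293/525⌉ = 17 − 16 = 1
n=37: ⌈(38·218+445)/525⌉ − ⌈(37·218+445)/525⌉ = ⌈8729/525⌉ − ⌈8511/525⌉ = 17 − 17 = 0
n=38: ⌈(39·218+445)/525⌉ − ⌈(38·218+445)/525⌉ = ⌈8947/525⌉ − ⌈8729/525⌉ = 18 − 17 = 1
n=39: ⌈(40·218+445)/525⌉ − ⌈(39·218+445)/525⌉ = ⌈9165/525⌉ − ⌈8947/525⌉ = 18 − 18 = 0
n=40: ⌈(41·218+445)/525⌉ − ⌈(40·218+445)/525⌉ = ⌈9383/525⌉ − ⌈9165/525⌉ = 18 − 18 = 0
n=41: ⌈(42·218+445)/525⌉ − ⌈(41·218+445)/525⌉ = ⌈9601/525⌉ − ⌈9383/525⌉ = 19 − 18 = 1
n=42: ⌈(43·218+445)/525⌉ − ⌈(42·218+445)/525⌉ = ⌈9819/525⌉ − ⌈9601/525⌉ = 19 − 19 = 0
n=43: ⌈(44·218+445)/525⌉ − ⌈(43·218+445)/525⌉ = ⌈10037/525⌉ − ⌈9819/525⌉ = 20 − 19 = 1
n=44: ⌈(45·218+445)/525⌉ − ⌈(44·218+445)/525⌉ = ⌈10255/525⌉ − ⌈10037/525⌉ = 20 − 20 = 0
n=45: ⌈(46·218+445)/525⌉ − ⌈(45·218+445)/525⌉ = ⌈10473/525⌉ − ⌈10255/525⌉ = 20 − 20 = 0
n=46: ⌈(47·218+445)/525⌉ − ⌈(46·218+445)/525⌉ = ⌈10691/525⌉ − ⌈10473/525⌉ = 21 − 20 = 1
n=47: ⌈(48·218+445)/525⌉ − ⌈(47·218+445)/525⌉ = ⌈10909/525⌉ − ⌈10691/525⌉ = 21 − 21 = 0
n=48: ⌈(49·218+445)/525⌉ − ⌈(48·218+445)/525⌉ = ⌈11127/525⌉ − ⌈10909/525⌉ = 22 − 21 = 1
n=49: ⌈(50·218+445)/525⌉ − ⌈(49·218+445)/525⌉ = ⌈11345/525⌉ − ⌈11127/525⌉ = 22 − 22 = 0
n=50: ⌈(51·218+445)/525⌉ − ⌈(50·218+445)/525⌉ = ⌈11563/525⌉ − ⌈11345/525⌉ = 23 − 22 = 1
n=51: ⌈(52·218+445)/525⌉ − ⌈(51·218+445)/525⌉ = ⌈11781/525⌉ − ⌈11563/525⌉ = 23 − 23 = 0
n=52: ⌈(53·218+445)/525⌉ − ⌈(52·218+445)/525⌉ = ⌈11999/525⌉ − ⌈11781/525⌉ = 23 − 23 = 0
n=53: ⌈(54·218+445)/525⌉ − ⌈(53·218+445)/525⌉ = ⌈12217/525⌉ − ⌈11999/525⌉ = 24 − 23 = 1
n=54: ⌈(55·218+445)/525⌉ − ⌈(54·218+445)/525⌉ = ⌈12435/525⌉ − ⌈12217/525⌉ = 24 − 24 = 0
n=55: ⌈(56·218+445)/525⌉ − ⌈(55·218+445)/525⌉ = ⌈12653/525⌉ − ⌈12435/525⌉ = 25 − 24 = 1
n=56: ⌈(57·218+445)/525⌉ − ⌈(56·218+445)/525⌉ = ⌈12871/525⌉ − ⌈12653/525⌉ = 25 − 25 = 0
n=57: ⌈(58·218+445)/525⌉ − ⌈(57·218+445)/525⌉ = ⌈13089/525⌉ − ⌈12871/525⌉ = 25 − 25 = 0
n=58: ⌈(59·218+445)/525⌉ − ⌈(58·218+445)/525⌉ = ⌈13307/525⌉ − ⌈13089/525⌉ = 26 − 25 = 1
n=59: ⌈(60·218+445)/525⌉ − ⌈(59·218+445)/525⌉ = ⌈13525/525⌉ − ⌈13307/525⌉ = 26 − 26 = 0
n=60: ⌈(61·218+445)/525⌉ − ⌈(60·218+445)/525⌉ = ⌈13743/525⌉ − ⌈13525/525⌉ = 27 − 26 = 1
n=61: ⌈(62·218+445)/525⌉ − ⌈(61·218+445)/525⌉ = ⌈13961/525⌉ − ⌈13743/525⌉ = 27 − 27 = 0
n=62: ⌈(63·218+445)/525⌉ − ⌈(62·218+445)/525⌉ = ⌈14179/525⌉ − ⌈13961/525⌉ = 28 − 27 = 1
n=63: ⌈(64·218+445)/525⌉ − ⌈(63·218+445)/525⌉ = ⌈14397/525⌉ − ⌈14179/525⌉ = 28 − 28 = 0
n=64: ⌈(65·218+445)/525⌉ − ⌈(64·218+445)/525⌉ = ⌈14615/525⌉ − ⌈14397/525⌉ = 28 − 28 = 0

10100101001010100101001010100101001010100101001010100101001010100
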